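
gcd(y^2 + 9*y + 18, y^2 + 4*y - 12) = y + 6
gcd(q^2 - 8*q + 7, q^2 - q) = q - 1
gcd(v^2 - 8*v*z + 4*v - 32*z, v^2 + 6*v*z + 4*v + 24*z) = v + 4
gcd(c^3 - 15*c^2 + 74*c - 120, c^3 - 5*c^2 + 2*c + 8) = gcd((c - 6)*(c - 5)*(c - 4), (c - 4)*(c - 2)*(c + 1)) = c - 4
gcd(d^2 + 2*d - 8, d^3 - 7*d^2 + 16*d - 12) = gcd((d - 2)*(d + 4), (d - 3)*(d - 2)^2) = d - 2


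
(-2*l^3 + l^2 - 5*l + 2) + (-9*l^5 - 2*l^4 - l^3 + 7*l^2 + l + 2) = -9*l^5 - 2*l^4 - 3*l^3 + 8*l^2 - 4*l + 4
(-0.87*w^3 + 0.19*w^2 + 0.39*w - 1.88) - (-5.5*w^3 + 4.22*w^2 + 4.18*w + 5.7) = 4.63*w^3 - 4.03*w^2 - 3.79*w - 7.58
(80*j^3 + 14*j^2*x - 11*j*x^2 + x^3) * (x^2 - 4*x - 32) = 80*j^3*x^2 - 320*j^3*x - 2560*j^3 + 14*j^2*x^3 - 56*j^2*x^2 - 448*j^2*x - 11*j*x^4 + 44*j*x^3 + 352*j*x^2 + x^5 - 4*x^4 - 32*x^3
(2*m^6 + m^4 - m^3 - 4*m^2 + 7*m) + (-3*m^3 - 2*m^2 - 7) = 2*m^6 + m^4 - 4*m^3 - 6*m^2 + 7*m - 7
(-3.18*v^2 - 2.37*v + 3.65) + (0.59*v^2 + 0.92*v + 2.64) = -2.59*v^2 - 1.45*v + 6.29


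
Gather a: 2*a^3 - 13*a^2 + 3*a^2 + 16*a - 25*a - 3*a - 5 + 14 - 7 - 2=2*a^3 - 10*a^2 - 12*a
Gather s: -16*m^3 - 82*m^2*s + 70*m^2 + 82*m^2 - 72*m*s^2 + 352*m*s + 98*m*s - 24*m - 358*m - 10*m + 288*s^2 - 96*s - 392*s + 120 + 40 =-16*m^3 + 152*m^2 - 392*m + s^2*(288 - 72*m) + s*(-82*m^2 + 450*m - 488) + 160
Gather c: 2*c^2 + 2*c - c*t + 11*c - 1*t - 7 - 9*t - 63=2*c^2 + c*(13 - t) - 10*t - 70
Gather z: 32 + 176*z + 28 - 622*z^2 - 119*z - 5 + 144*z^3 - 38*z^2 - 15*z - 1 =144*z^3 - 660*z^2 + 42*z + 54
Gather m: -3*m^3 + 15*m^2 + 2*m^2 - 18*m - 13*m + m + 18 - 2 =-3*m^3 + 17*m^2 - 30*m + 16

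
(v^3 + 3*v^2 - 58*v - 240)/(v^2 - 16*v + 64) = (v^2 + 11*v + 30)/(v - 8)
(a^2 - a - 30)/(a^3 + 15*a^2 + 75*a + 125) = (a - 6)/(a^2 + 10*a + 25)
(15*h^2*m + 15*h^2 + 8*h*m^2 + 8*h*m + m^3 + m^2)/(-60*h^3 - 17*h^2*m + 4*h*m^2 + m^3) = (-m - 1)/(4*h - m)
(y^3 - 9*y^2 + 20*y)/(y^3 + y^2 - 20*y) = (y - 5)/(y + 5)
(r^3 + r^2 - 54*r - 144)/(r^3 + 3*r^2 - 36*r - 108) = (r - 8)/(r - 6)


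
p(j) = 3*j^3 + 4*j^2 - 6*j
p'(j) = 9*j^2 + 8*j - 6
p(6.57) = 984.02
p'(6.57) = 435.04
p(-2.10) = 2.46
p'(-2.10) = 16.89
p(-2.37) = -3.25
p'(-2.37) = 25.59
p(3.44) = 148.82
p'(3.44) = 128.02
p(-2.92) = -23.07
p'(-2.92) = 47.38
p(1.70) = 16.10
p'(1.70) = 33.61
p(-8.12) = -1293.70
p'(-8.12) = 522.45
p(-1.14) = 7.59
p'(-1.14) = -3.42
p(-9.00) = -1809.00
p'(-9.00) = 651.00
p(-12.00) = -4536.00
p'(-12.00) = 1194.00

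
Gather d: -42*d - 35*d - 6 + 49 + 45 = 88 - 77*d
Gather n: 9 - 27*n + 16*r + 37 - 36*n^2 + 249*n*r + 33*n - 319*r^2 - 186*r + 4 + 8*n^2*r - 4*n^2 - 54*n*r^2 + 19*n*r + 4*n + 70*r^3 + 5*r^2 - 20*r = n^2*(8*r - 40) + n*(-54*r^2 + 268*r + 10) + 70*r^3 - 314*r^2 - 190*r + 50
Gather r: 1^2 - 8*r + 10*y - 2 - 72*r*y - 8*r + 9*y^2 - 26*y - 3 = r*(-72*y - 16) + 9*y^2 - 16*y - 4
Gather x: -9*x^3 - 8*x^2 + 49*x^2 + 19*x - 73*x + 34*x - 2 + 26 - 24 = -9*x^3 + 41*x^2 - 20*x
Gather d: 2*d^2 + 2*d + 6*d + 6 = 2*d^2 + 8*d + 6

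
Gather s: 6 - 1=5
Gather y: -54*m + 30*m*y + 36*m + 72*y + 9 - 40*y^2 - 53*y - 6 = -18*m - 40*y^2 + y*(30*m + 19) + 3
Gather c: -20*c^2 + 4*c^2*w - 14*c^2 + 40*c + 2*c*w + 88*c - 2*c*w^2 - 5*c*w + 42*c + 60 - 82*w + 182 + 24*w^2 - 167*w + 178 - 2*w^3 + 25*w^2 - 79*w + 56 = c^2*(4*w - 34) + c*(-2*w^2 - 3*w + 170) - 2*w^3 + 49*w^2 - 328*w + 476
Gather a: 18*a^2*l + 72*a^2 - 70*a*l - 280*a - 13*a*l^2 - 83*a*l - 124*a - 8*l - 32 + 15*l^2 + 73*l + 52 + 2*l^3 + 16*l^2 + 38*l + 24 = a^2*(18*l + 72) + a*(-13*l^2 - 153*l - 404) + 2*l^3 + 31*l^2 + 103*l + 44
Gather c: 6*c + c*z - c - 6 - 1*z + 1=c*(z + 5) - z - 5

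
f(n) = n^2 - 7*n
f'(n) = 2*n - 7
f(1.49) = -8.21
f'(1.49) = -4.02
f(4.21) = -11.75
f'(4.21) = 1.42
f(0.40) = -2.64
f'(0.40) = -6.20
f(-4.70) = 54.99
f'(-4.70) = -16.40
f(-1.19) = 9.75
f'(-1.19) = -9.38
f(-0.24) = 1.74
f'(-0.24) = -7.48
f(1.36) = -7.67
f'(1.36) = -4.28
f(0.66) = -4.18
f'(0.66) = -5.68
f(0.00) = 0.00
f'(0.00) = -7.00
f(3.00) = -12.00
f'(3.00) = -1.00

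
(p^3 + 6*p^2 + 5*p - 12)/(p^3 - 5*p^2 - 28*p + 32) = (p + 3)/(p - 8)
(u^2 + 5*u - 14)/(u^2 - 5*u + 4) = (u^2 + 5*u - 14)/(u^2 - 5*u + 4)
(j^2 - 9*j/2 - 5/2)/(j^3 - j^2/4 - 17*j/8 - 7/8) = 4*(j - 5)/(4*j^2 - 3*j - 7)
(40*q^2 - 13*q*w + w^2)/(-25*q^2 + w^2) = (-8*q + w)/(5*q + w)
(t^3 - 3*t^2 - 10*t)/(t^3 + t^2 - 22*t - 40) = t/(t + 4)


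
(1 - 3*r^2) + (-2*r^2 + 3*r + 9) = -5*r^2 + 3*r + 10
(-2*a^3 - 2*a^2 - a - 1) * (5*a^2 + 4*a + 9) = -10*a^5 - 18*a^4 - 31*a^3 - 27*a^2 - 13*a - 9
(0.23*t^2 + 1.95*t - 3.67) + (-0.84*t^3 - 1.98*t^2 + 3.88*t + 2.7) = -0.84*t^3 - 1.75*t^2 + 5.83*t - 0.97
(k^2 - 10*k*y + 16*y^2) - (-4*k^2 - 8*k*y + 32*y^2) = 5*k^2 - 2*k*y - 16*y^2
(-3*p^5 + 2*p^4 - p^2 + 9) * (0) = 0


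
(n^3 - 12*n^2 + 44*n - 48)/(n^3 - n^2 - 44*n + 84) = (n - 4)/(n + 7)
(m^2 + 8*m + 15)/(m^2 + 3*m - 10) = (m + 3)/(m - 2)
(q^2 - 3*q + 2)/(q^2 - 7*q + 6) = (q - 2)/(q - 6)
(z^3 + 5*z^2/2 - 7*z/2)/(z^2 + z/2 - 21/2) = z*(z - 1)/(z - 3)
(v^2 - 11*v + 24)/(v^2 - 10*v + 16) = (v - 3)/(v - 2)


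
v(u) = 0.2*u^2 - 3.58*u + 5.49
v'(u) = 0.4*u - 3.58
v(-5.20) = 29.51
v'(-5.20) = -5.66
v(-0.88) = 8.80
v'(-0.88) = -3.93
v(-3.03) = 18.17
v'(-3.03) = -4.79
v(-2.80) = 17.08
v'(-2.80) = -4.70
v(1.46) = 0.69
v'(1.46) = -3.00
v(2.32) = -1.74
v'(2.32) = -2.65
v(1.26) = 1.30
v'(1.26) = -3.08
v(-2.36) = 15.05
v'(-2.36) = -4.52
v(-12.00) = 77.25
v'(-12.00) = -8.38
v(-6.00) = 34.17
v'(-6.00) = -5.98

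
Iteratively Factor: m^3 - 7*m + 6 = (m + 3)*(m^2 - 3*m + 2) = (m - 2)*(m + 3)*(m - 1)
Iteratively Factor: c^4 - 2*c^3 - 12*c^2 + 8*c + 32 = (c - 2)*(c^3 - 12*c - 16) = (c - 2)*(c + 2)*(c^2 - 2*c - 8) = (c - 4)*(c - 2)*(c + 2)*(c + 2)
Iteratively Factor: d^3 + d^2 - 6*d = (d - 2)*(d^2 + 3*d) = d*(d - 2)*(d + 3)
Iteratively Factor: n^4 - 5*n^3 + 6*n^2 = (n - 3)*(n^3 - 2*n^2) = n*(n - 3)*(n^2 - 2*n) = n^2*(n - 3)*(n - 2)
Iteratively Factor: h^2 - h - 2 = (h + 1)*(h - 2)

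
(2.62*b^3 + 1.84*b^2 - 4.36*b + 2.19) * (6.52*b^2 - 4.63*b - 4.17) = 17.0824*b^5 - 0.133799999999999*b^4 - 47.8718*b^3 + 26.7928*b^2 + 8.0415*b - 9.1323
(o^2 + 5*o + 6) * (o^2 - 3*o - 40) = o^4 + 2*o^3 - 49*o^2 - 218*o - 240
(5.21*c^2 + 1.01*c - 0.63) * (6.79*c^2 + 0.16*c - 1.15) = 35.3759*c^4 + 7.6915*c^3 - 10.1076*c^2 - 1.2623*c + 0.7245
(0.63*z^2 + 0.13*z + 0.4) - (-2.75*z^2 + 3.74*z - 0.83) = 3.38*z^2 - 3.61*z + 1.23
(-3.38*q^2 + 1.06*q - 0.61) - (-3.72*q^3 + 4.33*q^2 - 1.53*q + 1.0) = 3.72*q^3 - 7.71*q^2 + 2.59*q - 1.61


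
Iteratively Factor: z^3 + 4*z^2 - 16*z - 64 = (z + 4)*(z^2 - 16) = (z - 4)*(z + 4)*(z + 4)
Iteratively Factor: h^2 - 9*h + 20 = (h - 4)*(h - 5)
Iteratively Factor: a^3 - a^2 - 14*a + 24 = (a - 3)*(a^2 + 2*a - 8) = (a - 3)*(a - 2)*(a + 4)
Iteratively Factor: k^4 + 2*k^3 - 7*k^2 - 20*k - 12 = (k + 1)*(k^3 + k^2 - 8*k - 12) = (k + 1)*(k + 2)*(k^2 - k - 6) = (k + 1)*(k + 2)^2*(k - 3)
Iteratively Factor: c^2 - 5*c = (c - 5)*(c)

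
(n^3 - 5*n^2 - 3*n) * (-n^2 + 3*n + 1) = -n^5 + 8*n^4 - 11*n^3 - 14*n^2 - 3*n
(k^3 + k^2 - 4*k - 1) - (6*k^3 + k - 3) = -5*k^3 + k^2 - 5*k + 2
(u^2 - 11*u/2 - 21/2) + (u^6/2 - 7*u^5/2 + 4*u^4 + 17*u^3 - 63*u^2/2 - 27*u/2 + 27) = u^6/2 - 7*u^5/2 + 4*u^4 + 17*u^3 - 61*u^2/2 - 19*u + 33/2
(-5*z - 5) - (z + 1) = -6*z - 6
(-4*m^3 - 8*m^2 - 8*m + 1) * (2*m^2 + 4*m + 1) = -8*m^5 - 32*m^4 - 52*m^3 - 38*m^2 - 4*m + 1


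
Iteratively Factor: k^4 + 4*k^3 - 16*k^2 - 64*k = (k + 4)*(k^3 - 16*k) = (k + 4)^2*(k^2 - 4*k) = k*(k + 4)^2*(k - 4)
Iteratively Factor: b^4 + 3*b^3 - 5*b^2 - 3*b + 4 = (b - 1)*(b^3 + 4*b^2 - b - 4) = (b - 1)*(b + 1)*(b^2 + 3*b - 4) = (b - 1)^2*(b + 1)*(b + 4)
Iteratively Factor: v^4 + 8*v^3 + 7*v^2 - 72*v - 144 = (v + 4)*(v^3 + 4*v^2 - 9*v - 36) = (v - 3)*(v + 4)*(v^2 + 7*v + 12) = (v - 3)*(v + 3)*(v + 4)*(v + 4)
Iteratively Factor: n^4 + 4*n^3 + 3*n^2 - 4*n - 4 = (n - 1)*(n^3 + 5*n^2 + 8*n + 4) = (n - 1)*(n + 2)*(n^2 + 3*n + 2) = (n - 1)*(n + 1)*(n + 2)*(n + 2)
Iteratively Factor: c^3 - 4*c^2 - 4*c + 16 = (c - 2)*(c^2 - 2*c - 8) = (c - 2)*(c + 2)*(c - 4)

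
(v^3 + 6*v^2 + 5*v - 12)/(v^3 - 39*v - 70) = (-v^3 - 6*v^2 - 5*v + 12)/(-v^3 + 39*v + 70)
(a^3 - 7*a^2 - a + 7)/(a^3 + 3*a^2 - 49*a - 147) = (a^2 - 1)/(a^2 + 10*a + 21)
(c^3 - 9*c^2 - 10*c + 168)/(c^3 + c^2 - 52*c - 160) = (c^2 - 13*c + 42)/(c^2 - 3*c - 40)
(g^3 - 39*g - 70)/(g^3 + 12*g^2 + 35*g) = (g^2 - 5*g - 14)/(g*(g + 7))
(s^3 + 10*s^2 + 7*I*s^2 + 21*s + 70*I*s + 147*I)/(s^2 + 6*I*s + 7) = (s^2 + 10*s + 21)/(s - I)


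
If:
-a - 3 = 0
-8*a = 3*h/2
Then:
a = -3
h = 16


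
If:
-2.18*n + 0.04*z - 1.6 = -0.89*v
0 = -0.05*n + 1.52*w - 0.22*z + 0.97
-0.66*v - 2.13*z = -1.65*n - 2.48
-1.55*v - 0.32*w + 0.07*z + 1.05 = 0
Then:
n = -0.39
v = 0.82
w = -0.56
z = 0.61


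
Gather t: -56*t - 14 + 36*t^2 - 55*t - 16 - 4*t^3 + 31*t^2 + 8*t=-4*t^3 + 67*t^2 - 103*t - 30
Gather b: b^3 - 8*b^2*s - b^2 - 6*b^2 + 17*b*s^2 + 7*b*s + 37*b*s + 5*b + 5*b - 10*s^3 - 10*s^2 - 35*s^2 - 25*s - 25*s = b^3 + b^2*(-8*s - 7) + b*(17*s^2 + 44*s + 10) - 10*s^3 - 45*s^2 - 50*s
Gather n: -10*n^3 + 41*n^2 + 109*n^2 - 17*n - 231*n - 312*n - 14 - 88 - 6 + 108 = -10*n^3 + 150*n^2 - 560*n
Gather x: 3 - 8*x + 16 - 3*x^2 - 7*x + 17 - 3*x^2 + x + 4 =-6*x^2 - 14*x + 40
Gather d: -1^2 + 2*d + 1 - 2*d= 0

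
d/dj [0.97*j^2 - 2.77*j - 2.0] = 1.94*j - 2.77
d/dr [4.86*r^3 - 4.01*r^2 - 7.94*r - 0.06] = 14.58*r^2 - 8.02*r - 7.94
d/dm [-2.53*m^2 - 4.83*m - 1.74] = -5.06*m - 4.83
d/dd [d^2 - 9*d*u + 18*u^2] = 2*d - 9*u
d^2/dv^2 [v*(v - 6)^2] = 6*v - 24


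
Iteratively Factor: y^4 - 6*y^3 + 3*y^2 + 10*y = (y - 5)*(y^3 - y^2 - 2*y) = (y - 5)*(y - 2)*(y^2 + y) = y*(y - 5)*(y - 2)*(y + 1)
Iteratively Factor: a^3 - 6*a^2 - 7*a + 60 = (a - 5)*(a^2 - a - 12) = (a - 5)*(a + 3)*(a - 4)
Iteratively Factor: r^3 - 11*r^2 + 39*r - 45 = (r - 3)*(r^2 - 8*r + 15) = (r - 3)^2*(r - 5)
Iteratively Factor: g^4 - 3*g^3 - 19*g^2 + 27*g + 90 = (g - 5)*(g^3 + 2*g^2 - 9*g - 18) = (g - 5)*(g + 3)*(g^2 - g - 6) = (g - 5)*(g + 2)*(g + 3)*(g - 3)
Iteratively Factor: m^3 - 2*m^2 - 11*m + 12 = (m - 4)*(m^2 + 2*m - 3) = (m - 4)*(m - 1)*(m + 3)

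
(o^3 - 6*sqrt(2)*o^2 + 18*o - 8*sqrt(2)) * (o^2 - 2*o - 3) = o^5 - 6*sqrt(2)*o^4 - 2*o^4 + 15*o^3 + 12*sqrt(2)*o^3 - 36*o^2 + 10*sqrt(2)*o^2 - 54*o + 16*sqrt(2)*o + 24*sqrt(2)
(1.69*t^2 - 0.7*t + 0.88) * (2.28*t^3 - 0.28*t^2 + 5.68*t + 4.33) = 3.8532*t^5 - 2.0692*t^4 + 11.8016*t^3 + 3.0953*t^2 + 1.9674*t + 3.8104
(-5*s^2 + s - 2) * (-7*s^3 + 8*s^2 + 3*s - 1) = 35*s^5 - 47*s^4 + 7*s^3 - 8*s^2 - 7*s + 2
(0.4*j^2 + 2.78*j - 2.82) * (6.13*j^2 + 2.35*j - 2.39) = 2.452*j^4 + 17.9814*j^3 - 11.7096*j^2 - 13.2712*j + 6.7398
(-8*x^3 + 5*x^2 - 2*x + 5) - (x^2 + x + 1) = -8*x^3 + 4*x^2 - 3*x + 4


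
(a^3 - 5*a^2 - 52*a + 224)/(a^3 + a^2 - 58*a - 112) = (a - 4)/(a + 2)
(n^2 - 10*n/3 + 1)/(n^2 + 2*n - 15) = (n - 1/3)/(n + 5)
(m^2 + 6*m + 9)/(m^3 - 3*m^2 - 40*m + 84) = (m^2 + 6*m + 9)/(m^3 - 3*m^2 - 40*m + 84)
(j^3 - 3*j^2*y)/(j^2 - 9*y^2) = j^2/(j + 3*y)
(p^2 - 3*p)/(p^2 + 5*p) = (p - 3)/(p + 5)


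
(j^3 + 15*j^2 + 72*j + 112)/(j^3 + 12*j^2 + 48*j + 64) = (j + 7)/(j + 4)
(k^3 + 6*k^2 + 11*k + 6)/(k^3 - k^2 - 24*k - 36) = (k + 1)/(k - 6)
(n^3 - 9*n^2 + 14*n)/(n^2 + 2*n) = (n^2 - 9*n + 14)/(n + 2)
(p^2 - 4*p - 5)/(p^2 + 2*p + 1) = (p - 5)/(p + 1)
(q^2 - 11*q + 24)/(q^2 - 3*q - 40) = (q - 3)/(q + 5)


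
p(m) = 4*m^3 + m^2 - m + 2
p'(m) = 12*m^2 + 2*m - 1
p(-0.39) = 2.30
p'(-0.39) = 0.05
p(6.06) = 922.84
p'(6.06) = 451.80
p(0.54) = 2.38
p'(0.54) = 3.58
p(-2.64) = -61.99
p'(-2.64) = 77.36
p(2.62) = 78.18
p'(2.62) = 86.61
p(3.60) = 197.98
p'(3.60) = 161.72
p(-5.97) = -807.49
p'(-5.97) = 414.75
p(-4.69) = -383.96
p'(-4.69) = 253.57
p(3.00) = 116.00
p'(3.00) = 113.00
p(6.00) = 896.00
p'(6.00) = 443.00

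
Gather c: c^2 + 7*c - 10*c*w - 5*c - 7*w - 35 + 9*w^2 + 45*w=c^2 + c*(2 - 10*w) + 9*w^2 + 38*w - 35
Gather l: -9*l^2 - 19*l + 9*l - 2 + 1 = -9*l^2 - 10*l - 1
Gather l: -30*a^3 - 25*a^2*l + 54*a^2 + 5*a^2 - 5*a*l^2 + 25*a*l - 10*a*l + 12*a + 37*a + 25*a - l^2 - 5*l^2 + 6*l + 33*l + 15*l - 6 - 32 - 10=-30*a^3 + 59*a^2 + 74*a + l^2*(-5*a - 6) + l*(-25*a^2 + 15*a + 54) - 48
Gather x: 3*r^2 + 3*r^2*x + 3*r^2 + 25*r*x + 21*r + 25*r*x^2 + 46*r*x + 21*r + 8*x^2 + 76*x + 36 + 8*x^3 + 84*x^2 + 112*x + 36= 6*r^2 + 42*r + 8*x^3 + x^2*(25*r + 92) + x*(3*r^2 + 71*r + 188) + 72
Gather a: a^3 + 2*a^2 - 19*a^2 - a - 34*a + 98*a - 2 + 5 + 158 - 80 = a^3 - 17*a^2 + 63*a + 81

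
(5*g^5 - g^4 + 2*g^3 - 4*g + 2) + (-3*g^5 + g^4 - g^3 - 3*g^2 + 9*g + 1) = 2*g^5 + g^3 - 3*g^2 + 5*g + 3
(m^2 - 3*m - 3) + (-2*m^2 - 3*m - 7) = -m^2 - 6*m - 10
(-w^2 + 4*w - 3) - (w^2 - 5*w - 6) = -2*w^2 + 9*w + 3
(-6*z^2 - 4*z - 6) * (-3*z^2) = 18*z^4 + 12*z^3 + 18*z^2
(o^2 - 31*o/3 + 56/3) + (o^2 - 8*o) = 2*o^2 - 55*o/3 + 56/3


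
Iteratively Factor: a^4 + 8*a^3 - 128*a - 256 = (a + 4)*(a^3 + 4*a^2 - 16*a - 64) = (a + 4)^2*(a^2 - 16) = (a + 4)^3*(a - 4)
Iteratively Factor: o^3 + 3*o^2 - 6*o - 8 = (o + 4)*(o^2 - o - 2) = (o - 2)*(o + 4)*(o + 1)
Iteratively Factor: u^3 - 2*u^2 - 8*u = (u - 4)*(u^2 + 2*u) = (u - 4)*(u + 2)*(u)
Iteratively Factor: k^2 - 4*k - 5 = (k - 5)*(k + 1)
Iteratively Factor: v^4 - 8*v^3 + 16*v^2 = (v - 4)*(v^3 - 4*v^2) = (v - 4)^2*(v^2) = v*(v - 4)^2*(v)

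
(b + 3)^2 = b^2 + 6*b + 9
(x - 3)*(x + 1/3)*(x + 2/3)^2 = x^4 - 4*x^3/3 - 37*x^2/9 - 68*x/27 - 4/9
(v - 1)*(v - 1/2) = v^2 - 3*v/2 + 1/2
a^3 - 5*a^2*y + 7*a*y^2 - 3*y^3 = (a - 3*y)*(a - y)^2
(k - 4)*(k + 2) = k^2 - 2*k - 8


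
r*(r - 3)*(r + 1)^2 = r^4 - r^3 - 5*r^2 - 3*r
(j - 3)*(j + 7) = j^2 + 4*j - 21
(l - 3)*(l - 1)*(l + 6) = l^3 + 2*l^2 - 21*l + 18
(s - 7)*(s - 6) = s^2 - 13*s + 42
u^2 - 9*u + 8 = (u - 8)*(u - 1)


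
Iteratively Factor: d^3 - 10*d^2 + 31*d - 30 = (d - 5)*(d^2 - 5*d + 6) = (d - 5)*(d - 2)*(d - 3)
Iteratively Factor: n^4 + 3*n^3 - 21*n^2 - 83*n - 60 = (n + 1)*(n^3 + 2*n^2 - 23*n - 60) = (n + 1)*(n + 3)*(n^2 - n - 20) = (n + 1)*(n + 3)*(n + 4)*(n - 5)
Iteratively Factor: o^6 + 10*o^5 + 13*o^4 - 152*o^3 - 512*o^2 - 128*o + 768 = (o - 1)*(o^5 + 11*o^4 + 24*o^3 - 128*o^2 - 640*o - 768) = (o - 1)*(o + 4)*(o^4 + 7*o^3 - 4*o^2 - 112*o - 192) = (o - 1)*(o + 3)*(o + 4)*(o^3 + 4*o^2 - 16*o - 64) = (o - 4)*(o - 1)*(o + 3)*(o + 4)*(o^2 + 8*o + 16) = (o - 4)*(o - 1)*(o + 3)*(o + 4)^2*(o + 4)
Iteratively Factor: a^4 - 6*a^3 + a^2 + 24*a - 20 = (a + 2)*(a^3 - 8*a^2 + 17*a - 10) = (a - 5)*(a + 2)*(a^2 - 3*a + 2) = (a - 5)*(a - 1)*(a + 2)*(a - 2)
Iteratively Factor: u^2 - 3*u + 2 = (u - 1)*(u - 2)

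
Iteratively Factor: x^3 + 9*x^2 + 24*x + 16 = (x + 1)*(x^2 + 8*x + 16) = (x + 1)*(x + 4)*(x + 4)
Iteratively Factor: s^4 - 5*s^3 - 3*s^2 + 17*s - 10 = (s + 2)*(s^3 - 7*s^2 + 11*s - 5) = (s - 1)*(s + 2)*(s^2 - 6*s + 5) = (s - 5)*(s - 1)*(s + 2)*(s - 1)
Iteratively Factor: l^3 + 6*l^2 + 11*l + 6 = (l + 3)*(l^2 + 3*l + 2) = (l + 2)*(l + 3)*(l + 1)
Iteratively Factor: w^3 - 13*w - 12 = (w + 1)*(w^2 - w - 12) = (w - 4)*(w + 1)*(w + 3)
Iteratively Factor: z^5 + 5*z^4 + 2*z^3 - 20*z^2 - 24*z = (z - 2)*(z^4 + 7*z^3 + 16*z^2 + 12*z) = (z - 2)*(z + 2)*(z^3 + 5*z^2 + 6*z) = z*(z - 2)*(z + 2)*(z^2 + 5*z + 6) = z*(z - 2)*(z + 2)*(z + 3)*(z + 2)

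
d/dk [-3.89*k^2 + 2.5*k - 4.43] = 2.5 - 7.78*k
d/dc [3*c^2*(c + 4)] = 3*c*(3*c + 8)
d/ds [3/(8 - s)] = 3/(s - 8)^2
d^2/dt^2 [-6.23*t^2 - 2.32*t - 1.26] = -12.4600000000000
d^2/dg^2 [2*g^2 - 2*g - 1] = 4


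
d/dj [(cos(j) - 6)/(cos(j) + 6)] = -12*sin(j)/(cos(j) + 6)^2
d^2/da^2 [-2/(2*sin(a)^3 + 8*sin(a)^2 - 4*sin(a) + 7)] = 4*(18*sin(a)^6 + 88*sin(a)^5 + 96*sin(a)^4 - 239*sin(a)^3 - 272*sin(a)^2 + 152*sin(a) + 40)/(2*sin(a)^3 + 8*sin(a)^2 - 4*sin(a) + 7)^3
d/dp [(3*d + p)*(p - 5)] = 3*d + 2*p - 5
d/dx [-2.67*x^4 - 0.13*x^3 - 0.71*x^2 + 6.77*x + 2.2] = -10.68*x^3 - 0.39*x^2 - 1.42*x + 6.77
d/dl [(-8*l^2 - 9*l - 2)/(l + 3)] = (-8*l^2 - 48*l - 25)/(l^2 + 6*l + 9)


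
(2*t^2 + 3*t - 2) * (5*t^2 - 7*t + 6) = 10*t^4 + t^3 - 19*t^2 + 32*t - 12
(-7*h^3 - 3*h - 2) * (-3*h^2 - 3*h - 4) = 21*h^5 + 21*h^4 + 37*h^3 + 15*h^2 + 18*h + 8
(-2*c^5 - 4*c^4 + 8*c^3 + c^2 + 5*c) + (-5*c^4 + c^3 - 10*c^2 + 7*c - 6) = -2*c^5 - 9*c^4 + 9*c^3 - 9*c^2 + 12*c - 6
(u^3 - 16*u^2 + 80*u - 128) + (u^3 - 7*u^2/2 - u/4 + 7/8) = 2*u^3 - 39*u^2/2 + 319*u/4 - 1017/8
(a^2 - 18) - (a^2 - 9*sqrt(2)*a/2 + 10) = 9*sqrt(2)*a/2 - 28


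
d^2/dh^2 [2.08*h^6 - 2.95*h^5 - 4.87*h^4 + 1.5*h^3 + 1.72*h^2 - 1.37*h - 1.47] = 62.4*h^4 - 59.0*h^3 - 58.44*h^2 + 9.0*h + 3.44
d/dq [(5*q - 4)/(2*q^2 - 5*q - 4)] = 2*(-5*q^2 + 8*q - 20)/(4*q^4 - 20*q^3 + 9*q^2 + 40*q + 16)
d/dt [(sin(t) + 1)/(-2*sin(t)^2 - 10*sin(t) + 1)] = (4*sin(t) - cos(2*t) + 12)*cos(t)/(10*sin(t) - cos(2*t))^2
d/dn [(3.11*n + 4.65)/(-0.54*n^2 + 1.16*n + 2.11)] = (1.6794*n^2 + 5.022*n + 1.1681)/(0.2916*n^4 - 1.2528*n^3 - 0.9332*n^2 + 4.8952*n + 4.4521)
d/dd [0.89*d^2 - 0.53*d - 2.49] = 1.78*d - 0.53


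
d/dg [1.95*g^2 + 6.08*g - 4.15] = 3.9*g + 6.08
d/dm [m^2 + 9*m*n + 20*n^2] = 2*m + 9*n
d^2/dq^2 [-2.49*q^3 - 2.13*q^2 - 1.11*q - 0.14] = -14.94*q - 4.26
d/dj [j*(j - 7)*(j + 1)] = 3*j^2 - 12*j - 7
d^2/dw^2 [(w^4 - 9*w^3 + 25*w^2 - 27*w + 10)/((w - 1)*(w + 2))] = 2*(w^3 + 6*w^2 + 12*w - 76)/(w^3 + 6*w^2 + 12*w + 8)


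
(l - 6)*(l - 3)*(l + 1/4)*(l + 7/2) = l^4 - 21*l^3/4 - 119*l^2/8 + 477*l/8 + 63/4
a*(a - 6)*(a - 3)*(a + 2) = a^4 - 7*a^3 + 36*a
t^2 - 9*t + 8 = (t - 8)*(t - 1)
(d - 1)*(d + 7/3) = d^2 + 4*d/3 - 7/3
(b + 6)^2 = b^2 + 12*b + 36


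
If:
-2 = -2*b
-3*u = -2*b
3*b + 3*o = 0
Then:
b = 1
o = -1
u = 2/3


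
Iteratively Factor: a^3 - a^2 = (a)*(a^2 - a) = a*(a - 1)*(a)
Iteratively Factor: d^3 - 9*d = (d)*(d^2 - 9) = d*(d - 3)*(d + 3)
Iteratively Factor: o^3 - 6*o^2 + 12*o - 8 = (o - 2)*(o^2 - 4*o + 4) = (o - 2)^2*(o - 2)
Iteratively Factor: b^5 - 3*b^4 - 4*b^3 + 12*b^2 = (b + 2)*(b^4 - 5*b^3 + 6*b^2) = (b - 3)*(b + 2)*(b^3 - 2*b^2) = (b - 3)*(b - 2)*(b + 2)*(b^2) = b*(b - 3)*(b - 2)*(b + 2)*(b)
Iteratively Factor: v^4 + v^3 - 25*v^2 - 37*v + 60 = (v + 3)*(v^3 - 2*v^2 - 19*v + 20) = (v - 1)*(v + 3)*(v^2 - v - 20) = (v - 1)*(v + 3)*(v + 4)*(v - 5)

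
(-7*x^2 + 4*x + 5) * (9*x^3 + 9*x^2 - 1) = -63*x^5 - 27*x^4 + 81*x^3 + 52*x^2 - 4*x - 5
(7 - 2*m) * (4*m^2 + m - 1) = -8*m^3 + 26*m^2 + 9*m - 7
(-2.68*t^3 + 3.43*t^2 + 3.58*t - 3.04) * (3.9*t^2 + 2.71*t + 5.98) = -10.452*t^5 + 6.1142*t^4 + 7.2309*t^3 + 18.3572*t^2 + 13.17*t - 18.1792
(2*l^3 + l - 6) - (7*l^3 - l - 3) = -5*l^3 + 2*l - 3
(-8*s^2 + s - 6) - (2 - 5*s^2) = -3*s^2 + s - 8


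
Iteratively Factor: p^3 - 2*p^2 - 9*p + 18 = (p - 2)*(p^2 - 9) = (p - 2)*(p + 3)*(p - 3)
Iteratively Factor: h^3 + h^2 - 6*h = (h + 3)*(h^2 - 2*h) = (h - 2)*(h + 3)*(h)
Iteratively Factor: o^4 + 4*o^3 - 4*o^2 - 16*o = (o - 2)*(o^3 + 6*o^2 + 8*o) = (o - 2)*(o + 2)*(o^2 + 4*o) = o*(o - 2)*(o + 2)*(o + 4)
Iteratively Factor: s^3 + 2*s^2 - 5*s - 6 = (s + 3)*(s^2 - s - 2) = (s + 1)*(s + 3)*(s - 2)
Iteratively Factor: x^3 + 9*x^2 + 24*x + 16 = (x + 1)*(x^2 + 8*x + 16) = (x + 1)*(x + 4)*(x + 4)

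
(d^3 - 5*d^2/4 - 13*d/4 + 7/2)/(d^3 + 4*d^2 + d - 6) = (4*d^2 - d - 14)/(4*(d^2 + 5*d + 6))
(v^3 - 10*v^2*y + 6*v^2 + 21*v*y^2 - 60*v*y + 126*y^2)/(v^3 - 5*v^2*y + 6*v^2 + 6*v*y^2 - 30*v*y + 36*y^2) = (-v + 7*y)/(-v + 2*y)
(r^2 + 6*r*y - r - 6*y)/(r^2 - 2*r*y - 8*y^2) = (-r^2 - 6*r*y + r + 6*y)/(-r^2 + 2*r*y + 8*y^2)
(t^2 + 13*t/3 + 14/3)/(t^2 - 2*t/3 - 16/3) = (3*t + 7)/(3*t - 8)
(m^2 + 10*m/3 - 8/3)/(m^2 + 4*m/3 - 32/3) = (3*m - 2)/(3*m - 8)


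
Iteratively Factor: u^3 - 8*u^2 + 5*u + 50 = (u - 5)*(u^2 - 3*u - 10) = (u - 5)^2*(u + 2)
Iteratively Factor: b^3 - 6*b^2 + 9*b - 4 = (b - 1)*(b^2 - 5*b + 4) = (b - 4)*(b - 1)*(b - 1)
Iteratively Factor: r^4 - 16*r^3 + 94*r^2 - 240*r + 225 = (r - 3)*(r^3 - 13*r^2 + 55*r - 75) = (r - 5)*(r - 3)*(r^2 - 8*r + 15) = (r - 5)^2*(r - 3)*(r - 3)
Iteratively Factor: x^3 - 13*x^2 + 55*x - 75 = (x - 3)*(x^2 - 10*x + 25) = (x - 5)*(x - 3)*(x - 5)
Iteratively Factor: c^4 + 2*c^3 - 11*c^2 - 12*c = (c)*(c^3 + 2*c^2 - 11*c - 12) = c*(c + 1)*(c^2 + c - 12) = c*(c - 3)*(c + 1)*(c + 4)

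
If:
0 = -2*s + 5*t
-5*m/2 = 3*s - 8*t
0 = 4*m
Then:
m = 0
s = 0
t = 0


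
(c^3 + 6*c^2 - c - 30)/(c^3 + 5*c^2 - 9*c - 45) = (c - 2)/(c - 3)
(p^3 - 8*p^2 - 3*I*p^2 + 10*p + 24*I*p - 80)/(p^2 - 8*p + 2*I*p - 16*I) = p - 5*I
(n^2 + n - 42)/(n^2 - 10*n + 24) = (n + 7)/(n - 4)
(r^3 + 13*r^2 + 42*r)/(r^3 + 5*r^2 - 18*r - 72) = r*(r + 7)/(r^2 - r - 12)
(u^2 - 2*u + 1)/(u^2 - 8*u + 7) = (u - 1)/(u - 7)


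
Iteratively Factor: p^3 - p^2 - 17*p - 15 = (p + 1)*(p^2 - 2*p - 15) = (p - 5)*(p + 1)*(p + 3)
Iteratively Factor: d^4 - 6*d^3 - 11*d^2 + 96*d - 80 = (d - 4)*(d^3 - 2*d^2 - 19*d + 20) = (d - 4)*(d - 1)*(d^2 - d - 20) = (d - 4)*(d - 1)*(d + 4)*(d - 5)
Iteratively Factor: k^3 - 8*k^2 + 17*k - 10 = (k - 5)*(k^2 - 3*k + 2) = (k - 5)*(k - 2)*(k - 1)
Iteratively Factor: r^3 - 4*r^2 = (r - 4)*(r^2) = r*(r - 4)*(r)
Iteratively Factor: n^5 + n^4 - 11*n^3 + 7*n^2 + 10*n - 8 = (n + 4)*(n^4 - 3*n^3 + n^2 + 3*n - 2) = (n - 1)*(n + 4)*(n^3 - 2*n^2 - n + 2) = (n - 2)*(n - 1)*(n + 4)*(n^2 - 1) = (n - 2)*(n - 1)^2*(n + 4)*(n + 1)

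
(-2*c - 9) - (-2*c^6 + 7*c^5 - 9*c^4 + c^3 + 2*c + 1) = 2*c^6 - 7*c^5 + 9*c^4 - c^3 - 4*c - 10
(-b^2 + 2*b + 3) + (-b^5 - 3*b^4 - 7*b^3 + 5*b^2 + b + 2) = -b^5 - 3*b^4 - 7*b^3 + 4*b^2 + 3*b + 5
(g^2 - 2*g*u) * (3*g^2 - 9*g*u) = 3*g^4 - 15*g^3*u + 18*g^2*u^2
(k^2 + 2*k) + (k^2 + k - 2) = 2*k^2 + 3*k - 2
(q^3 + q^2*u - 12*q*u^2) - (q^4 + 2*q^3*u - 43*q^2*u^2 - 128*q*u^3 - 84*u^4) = -q^4 - 2*q^3*u + q^3 + 43*q^2*u^2 + q^2*u + 128*q*u^3 - 12*q*u^2 + 84*u^4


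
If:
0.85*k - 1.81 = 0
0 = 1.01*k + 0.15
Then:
No Solution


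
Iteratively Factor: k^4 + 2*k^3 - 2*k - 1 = (k + 1)*(k^3 + k^2 - k - 1) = (k + 1)^2*(k^2 - 1) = (k + 1)^3*(k - 1)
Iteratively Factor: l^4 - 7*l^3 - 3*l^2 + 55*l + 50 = (l + 1)*(l^3 - 8*l^2 + 5*l + 50) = (l - 5)*(l + 1)*(l^2 - 3*l - 10) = (l - 5)^2*(l + 1)*(l + 2)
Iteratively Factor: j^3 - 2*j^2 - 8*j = (j - 4)*(j^2 + 2*j) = (j - 4)*(j + 2)*(j)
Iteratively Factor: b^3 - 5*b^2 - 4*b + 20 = (b - 2)*(b^2 - 3*b - 10) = (b - 5)*(b - 2)*(b + 2)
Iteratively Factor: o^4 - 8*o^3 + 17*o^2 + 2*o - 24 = (o - 2)*(o^3 - 6*o^2 + 5*o + 12) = (o - 2)*(o + 1)*(o^2 - 7*o + 12) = (o - 3)*(o - 2)*(o + 1)*(o - 4)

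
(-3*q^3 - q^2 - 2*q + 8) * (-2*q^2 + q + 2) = 6*q^5 - q^4 - 3*q^3 - 20*q^2 + 4*q + 16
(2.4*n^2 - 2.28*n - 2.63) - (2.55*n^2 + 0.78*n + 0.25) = -0.15*n^2 - 3.06*n - 2.88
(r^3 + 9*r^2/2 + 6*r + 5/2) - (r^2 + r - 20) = r^3 + 7*r^2/2 + 5*r + 45/2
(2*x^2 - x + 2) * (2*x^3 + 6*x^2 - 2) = 4*x^5 + 10*x^4 - 2*x^3 + 8*x^2 + 2*x - 4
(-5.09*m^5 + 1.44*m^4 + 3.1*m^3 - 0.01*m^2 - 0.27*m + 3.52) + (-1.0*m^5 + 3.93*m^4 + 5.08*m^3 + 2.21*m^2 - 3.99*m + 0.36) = -6.09*m^5 + 5.37*m^4 + 8.18*m^3 + 2.2*m^2 - 4.26*m + 3.88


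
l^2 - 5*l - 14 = (l - 7)*(l + 2)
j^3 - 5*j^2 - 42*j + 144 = (j - 8)*(j - 3)*(j + 6)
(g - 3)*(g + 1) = g^2 - 2*g - 3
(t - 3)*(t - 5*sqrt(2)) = t^2 - 5*sqrt(2)*t - 3*t + 15*sqrt(2)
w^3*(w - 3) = w^4 - 3*w^3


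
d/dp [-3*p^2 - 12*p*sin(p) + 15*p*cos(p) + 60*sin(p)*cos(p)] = -15*p*sin(p) - 12*p*cos(p) - 6*p - 12*sin(p) + 15*cos(p) + 60*cos(2*p)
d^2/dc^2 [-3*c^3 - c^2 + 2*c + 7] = -18*c - 2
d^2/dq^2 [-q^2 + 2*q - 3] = -2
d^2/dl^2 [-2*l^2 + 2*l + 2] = -4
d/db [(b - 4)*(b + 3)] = 2*b - 1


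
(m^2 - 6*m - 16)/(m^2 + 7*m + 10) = (m - 8)/(m + 5)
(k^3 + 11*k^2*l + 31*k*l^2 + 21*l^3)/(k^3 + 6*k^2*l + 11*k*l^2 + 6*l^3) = (k + 7*l)/(k + 2*l)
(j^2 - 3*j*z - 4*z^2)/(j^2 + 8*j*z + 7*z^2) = (j - 4*z)/(j + 7*z)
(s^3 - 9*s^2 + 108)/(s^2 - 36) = (s^2 - 3*s - 18)/(s + 6)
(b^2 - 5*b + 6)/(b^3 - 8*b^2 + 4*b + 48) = (b^2 - 5*b + 6)/(b^3 - 8*b^2 + 4*b + 48)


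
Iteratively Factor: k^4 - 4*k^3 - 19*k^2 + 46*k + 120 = (k + 3)*(k^3 - 7*k^2 + 2*k + 40) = (k - 5)*(k + 3)*(k^2 - 2*k - 8) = (k - 5)*(k - 4)*(k + 3)*(k + 2)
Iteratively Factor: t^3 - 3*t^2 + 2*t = (t)*(t^2 - 3*t + 2) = t*(t - 1)*(t - 2)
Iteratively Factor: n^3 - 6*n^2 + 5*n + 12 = (n - 3)*(n^2 - 3*n - 4) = (n - 4)*(n - 3)*(n + 1)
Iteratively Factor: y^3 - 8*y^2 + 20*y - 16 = (y - 2)*(y^2 - 6*y + 8) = (y - 2)^2*(y - 4)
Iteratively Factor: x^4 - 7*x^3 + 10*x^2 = (x)*(x^3 - 7*x^2 + 10*x) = x*(x - 5)*(x^2 - 2*x) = x*(x - 5)*(x - 2)*(x)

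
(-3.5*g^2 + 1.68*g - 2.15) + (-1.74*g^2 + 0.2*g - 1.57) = -5.24*g^2 + 1.88*g - 3.72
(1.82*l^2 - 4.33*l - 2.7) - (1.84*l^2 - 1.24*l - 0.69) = -0.02*l^2 - 3.09*l - 2.01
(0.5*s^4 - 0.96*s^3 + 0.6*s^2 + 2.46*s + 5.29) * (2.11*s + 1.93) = 1.055*s^5 - 1.0606*s^4 - 0.5868*s^3 + 6.3486*s^2 + 15.9097*s + 10.2097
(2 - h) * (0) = 0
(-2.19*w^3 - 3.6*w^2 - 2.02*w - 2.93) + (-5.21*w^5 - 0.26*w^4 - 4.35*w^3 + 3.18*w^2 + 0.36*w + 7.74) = -5.21*w^5 - 0.26*w^4 - 6.54*w^3 - 0.42*w^2 - 1.66*w + 4.81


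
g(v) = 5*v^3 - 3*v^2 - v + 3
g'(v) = 15*v^2 - 6*v - 1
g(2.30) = 45.66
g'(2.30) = 64.55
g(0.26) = 2.63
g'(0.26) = -1.55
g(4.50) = 393.38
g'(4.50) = 275.75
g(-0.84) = -1.24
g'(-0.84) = 14.62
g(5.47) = 726.10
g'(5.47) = 414.99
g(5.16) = 604.90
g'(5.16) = 367.42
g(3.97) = 264.60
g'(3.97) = 211.59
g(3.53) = 182.02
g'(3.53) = 164.73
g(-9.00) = -3876.00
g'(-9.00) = 1268.00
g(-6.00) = -1179.00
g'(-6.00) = 575.00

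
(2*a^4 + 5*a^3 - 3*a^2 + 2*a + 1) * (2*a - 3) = 4*a^5 + 4*a^4 - 21*a^3 + 13*a^2 - 4*a - 3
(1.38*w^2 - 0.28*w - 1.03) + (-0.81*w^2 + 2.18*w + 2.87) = 0.57*w^2 + 1.9*w + 1.84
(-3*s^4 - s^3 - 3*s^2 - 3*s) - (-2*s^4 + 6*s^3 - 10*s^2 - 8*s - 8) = -s^4 - 7*s^3 + 7*s^2 + 5*s + 8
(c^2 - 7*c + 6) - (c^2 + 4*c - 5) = 11 - 11*c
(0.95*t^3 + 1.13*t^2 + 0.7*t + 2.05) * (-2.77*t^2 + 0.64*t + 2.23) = -2.6315*t^5 - 2.5221*t^4 + 0.9027*t^3 - 2.7106*t^2 + 2.873*t + 4.5715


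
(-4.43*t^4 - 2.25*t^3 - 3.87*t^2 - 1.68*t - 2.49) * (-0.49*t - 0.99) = 2.1707*t^5 + 5.4882*t^4 + 4.1238*t^3 + 4.6545*t^2 + 2.8833*t + 2.4651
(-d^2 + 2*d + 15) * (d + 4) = -d^3 - 2*d^2 + 23*d + 60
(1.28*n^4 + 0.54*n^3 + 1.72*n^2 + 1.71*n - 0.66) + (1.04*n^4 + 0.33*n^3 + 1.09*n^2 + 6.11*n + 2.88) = 2.32*n^4 + 0.87*n^3 + 2.81*n^2 + 7.82*n + 2.22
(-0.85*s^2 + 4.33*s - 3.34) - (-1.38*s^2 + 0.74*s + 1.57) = 0.53*s^2 + 3.59*s - 4.91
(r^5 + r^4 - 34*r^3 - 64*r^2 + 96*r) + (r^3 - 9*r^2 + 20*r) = r^5 + r^4 - 33*r^3 - 73*r^2 + 116*r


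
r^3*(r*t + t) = r^4*t + r^3*t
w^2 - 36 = (w - 6)*(w + 6)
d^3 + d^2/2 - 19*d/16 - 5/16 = (d - 1)*(d + 1/4)*(d + 5/4)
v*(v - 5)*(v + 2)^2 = v^4 - v^3 - 16*v^2 - 20*v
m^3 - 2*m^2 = m^2*(m - 2)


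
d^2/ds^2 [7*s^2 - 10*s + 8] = 14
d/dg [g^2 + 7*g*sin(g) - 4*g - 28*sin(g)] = 7*g*cos(g) + 2*g + 7*sin(g) - 28*cos(g) - 4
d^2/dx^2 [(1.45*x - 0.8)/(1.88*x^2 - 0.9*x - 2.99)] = ((5.618 - 16.356*x)*(-1.88*x^2 + 0.9*x + 2.99) - (1.45*x - 0.8)*(3.76*x - 0.9)*(7.52*x - 1.8))/(-1.88*x^2 + 0.9*x + 2.99)^3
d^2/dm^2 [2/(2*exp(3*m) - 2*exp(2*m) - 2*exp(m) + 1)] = 4*((-9*exp(2*m) + 4*exp(m) + 1)*(2*exp(3*m) - 2*exp(2*m) - 2*exp(m) + 1) + 4*(-3*exp(2*m) + 2*exp(m) + 1)^2*exp(m))*exp(m)/(2*exp(3*m) - 2*exp(2*m) - 2*exp(m) + 1)^3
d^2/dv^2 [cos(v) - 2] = -cos(v)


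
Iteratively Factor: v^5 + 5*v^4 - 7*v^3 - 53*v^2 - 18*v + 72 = (v - 3)*(v^4 + 8*v^3 + 17*v^2 - 2*v - 24) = (v - 3)*(v + 2)*(v^3 + 6*v^2 + 5*v - 12) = (v - 3)*(v + 2)*(v + 3)*(v^2 + 3*v - 4) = (v - 3)*(v + 2)*(v + 3)*(v + 4)*(v - 1)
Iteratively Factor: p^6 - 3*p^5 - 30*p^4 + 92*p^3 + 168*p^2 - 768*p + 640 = (p + 4)*(p^5 - 7*p^4 - 2*p^3 + 100*p^2 - 232*p + 160) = (p - 2)*(p + 4)*(p^4 - 5*p^3 - 12*p^2 + 76*p - 80) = (p - 2)^2*(p + 4)*(p^3 - 3*p^2 - 18*p + 40) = (p - 2)^2*(p + 4)^2*(p^2 - 7*p + 10) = (p - 5)*(p - 2)^2*(p + 4)^2*(p - 2)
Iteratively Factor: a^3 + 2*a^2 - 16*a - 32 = (a - 4)*(a^2 + 6*a + 8) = (a - 4)*(a + 2)*(a + 4)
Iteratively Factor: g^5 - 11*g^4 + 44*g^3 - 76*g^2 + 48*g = (g - 2)*(g^4 - 9*g^3 + 26*g^2 - 24*g) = (g - 2)^2*(g^3 - 7*g^2 + 12*g) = g*(g - 2)^2*(g^2 - 7*g + 12) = g*(g - 4)*(g - 2)^2*(g - 3)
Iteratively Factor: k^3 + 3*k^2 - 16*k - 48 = (k + 3)*(k^2 - 16) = (k - 4)*(k + 3)*(k + 4)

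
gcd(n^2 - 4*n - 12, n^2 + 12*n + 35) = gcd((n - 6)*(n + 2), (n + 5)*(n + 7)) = 1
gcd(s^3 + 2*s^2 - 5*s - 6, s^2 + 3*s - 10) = s - 2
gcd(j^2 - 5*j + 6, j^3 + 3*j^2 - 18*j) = j - 3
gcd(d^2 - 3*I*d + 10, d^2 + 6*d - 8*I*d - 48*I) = 1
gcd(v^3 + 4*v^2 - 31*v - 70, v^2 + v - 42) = v + 7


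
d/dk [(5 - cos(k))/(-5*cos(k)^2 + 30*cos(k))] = (sin(k) + 30*sin(k)/cos(k)^2 - 10*tan(k))/(5*(cos(k) - 6)^2)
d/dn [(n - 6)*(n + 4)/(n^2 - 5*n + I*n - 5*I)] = (-(n - 6)*(n + 4)*(2*n - 5 + I) + 2*(n - 1)*(n^2 - 5*n + I*n - 5*I))/(n^2 - 5*n + I*n - 5*I)^2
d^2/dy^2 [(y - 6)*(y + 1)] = 2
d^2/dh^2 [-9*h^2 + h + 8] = -18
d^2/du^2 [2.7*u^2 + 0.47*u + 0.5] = 5.40000000000000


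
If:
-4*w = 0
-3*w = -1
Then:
No Solution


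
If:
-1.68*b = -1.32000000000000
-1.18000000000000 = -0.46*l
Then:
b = 0.79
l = 2.57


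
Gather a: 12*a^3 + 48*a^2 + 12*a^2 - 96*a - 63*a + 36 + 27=12*a^3 + 60*a^2 - 159*a + 63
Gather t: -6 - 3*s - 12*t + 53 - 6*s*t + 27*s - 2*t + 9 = 24*s + t*(-6*s - 14) + 56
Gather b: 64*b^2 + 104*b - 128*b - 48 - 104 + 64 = 64*b^2 - 24*b - 88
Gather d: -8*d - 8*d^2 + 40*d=-8*d^2 + 32*d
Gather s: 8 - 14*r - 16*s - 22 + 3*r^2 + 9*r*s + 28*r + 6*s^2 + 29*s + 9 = 3*r^2 + 14*r + 6*s^2 + s*(9*r + 13) - 5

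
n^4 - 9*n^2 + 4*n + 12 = (n - 2)^2*(n + 1)*(n + 3)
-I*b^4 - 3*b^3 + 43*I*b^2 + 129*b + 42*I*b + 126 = (b - 7)*(b + 6)*(b - 3*I)*(-I*b - I)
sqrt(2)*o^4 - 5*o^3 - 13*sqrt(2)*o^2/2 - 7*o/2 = o*(o - 7*sqrt(2)/2)*(o + sqrt(2)/2)*(sqrt(2)*o + 1)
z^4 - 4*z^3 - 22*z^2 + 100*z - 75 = (z - 5)*(z - 3)*(z - 1)*(z + 5)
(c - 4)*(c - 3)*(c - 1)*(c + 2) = c^4 - 6*c^3 + 3*c^2 + 26*c - 24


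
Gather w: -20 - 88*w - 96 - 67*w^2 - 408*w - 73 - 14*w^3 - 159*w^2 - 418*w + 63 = -14*w^3 - 226*w^2 - 914*w - 126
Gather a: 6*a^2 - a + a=6*a^2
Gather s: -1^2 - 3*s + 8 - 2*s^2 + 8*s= -2*s^2 + 5*s + 7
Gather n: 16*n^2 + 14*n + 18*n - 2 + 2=16*n^2 + 32*n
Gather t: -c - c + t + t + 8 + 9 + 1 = -2*c + 2*t + 18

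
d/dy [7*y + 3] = 7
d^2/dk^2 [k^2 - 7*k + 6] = 2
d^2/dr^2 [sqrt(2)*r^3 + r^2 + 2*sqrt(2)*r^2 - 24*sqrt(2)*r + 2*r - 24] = 6*sqrt(2)*r + 2 + 4*sqrt(2)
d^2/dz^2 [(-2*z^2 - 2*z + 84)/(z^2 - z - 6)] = 8*(-z^3 + 54*z^2 - 72*z + 132)/(z^6 - 3*z^5 - 15*z^4 + 35*z^3 + 90*z^2 - 108*z - 216)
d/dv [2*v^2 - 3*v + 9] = 4*v - 3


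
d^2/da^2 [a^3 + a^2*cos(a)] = -a^2*cos(a) - 4*a*sin(a) + 6*a + 2*cos(a)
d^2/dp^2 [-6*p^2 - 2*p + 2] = -12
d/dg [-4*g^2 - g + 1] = -8*g - 1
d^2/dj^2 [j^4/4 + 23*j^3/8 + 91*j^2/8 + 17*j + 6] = 3*j^2 + 69*j/4 + 91/4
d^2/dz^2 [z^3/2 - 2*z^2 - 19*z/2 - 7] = 3*z - 4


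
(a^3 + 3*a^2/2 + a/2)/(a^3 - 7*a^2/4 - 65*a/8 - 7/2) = 4*a*(a + 1)/(4*a^2 - 9*a - 28)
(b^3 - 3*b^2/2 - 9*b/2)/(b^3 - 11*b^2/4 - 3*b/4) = 2*(2*b + 3)/(4*b + 1)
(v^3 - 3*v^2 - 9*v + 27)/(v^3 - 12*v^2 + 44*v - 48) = (v^3 - 3*v^2 - 9*v + 27)/(v^3 - 12*v^2 + 44*v - 48)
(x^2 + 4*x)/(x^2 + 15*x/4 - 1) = 4*x/(4*x - 1)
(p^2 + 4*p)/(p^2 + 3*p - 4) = p/(p - 1)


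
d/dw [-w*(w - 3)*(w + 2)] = -3*w^2 + 2*w + 6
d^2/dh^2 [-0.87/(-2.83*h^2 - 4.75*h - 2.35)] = (-13.935486*h^2 - 23.38995*h + 0.87*(5.66*h + 4.75)*(11.32*h + 9.5) - 11.57187)/(2.83*h^2 + 4.75*h + 2.35)^3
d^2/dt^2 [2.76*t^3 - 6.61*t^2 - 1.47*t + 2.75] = 16.56*t - 13.22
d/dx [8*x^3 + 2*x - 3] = 24*x^2 + 2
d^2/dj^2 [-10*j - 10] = 0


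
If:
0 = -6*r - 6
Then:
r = -1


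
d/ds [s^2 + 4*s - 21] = 2*s + 4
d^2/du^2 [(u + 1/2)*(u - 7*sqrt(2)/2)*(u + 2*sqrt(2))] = 6*u - 3*sqrt(2) + 1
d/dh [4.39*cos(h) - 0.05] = -4.39*sin(h)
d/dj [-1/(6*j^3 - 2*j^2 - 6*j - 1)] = 2*(9*j^2 - 2*j - 3)/(-6*j^3 + 2*j^2 + 6*j + 1)^2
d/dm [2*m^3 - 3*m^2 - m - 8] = 6*m^2 - 6*m - 1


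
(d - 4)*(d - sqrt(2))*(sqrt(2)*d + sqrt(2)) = sqrt(2)*d^3 - 3*sqrt(2)*d^2 - 2*d^2 - 4*sqrt(2)*d + 6*d + 8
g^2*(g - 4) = g^3 - 4*g^2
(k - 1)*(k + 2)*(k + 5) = k^3 + 6*k^2 + 3*k - 10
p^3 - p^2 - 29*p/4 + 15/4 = (p - 3)*(p - 1/2)*(p + 5/2)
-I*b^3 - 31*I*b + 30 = (b - 6*I)*(b + 5*I)*(-I*b + 1)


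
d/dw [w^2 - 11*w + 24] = 2*w - 11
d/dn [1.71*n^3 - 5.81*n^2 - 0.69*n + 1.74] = 5.13*n^2 - 11.62*n - 0.69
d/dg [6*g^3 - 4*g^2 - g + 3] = 18*g^2 - 8*g - 1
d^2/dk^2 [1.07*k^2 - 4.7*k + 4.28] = 2.14000000000000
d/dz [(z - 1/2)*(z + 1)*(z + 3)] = 3*z^2 + 7*z + 1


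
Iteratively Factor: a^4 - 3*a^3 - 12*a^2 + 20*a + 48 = (a + 2)*(a^3 - 5*a^2 - 2*a + 24) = (a + 2)^2*(a^2 - 7*a + 12) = (a - 3)*(a + 2)^2*(a - 4)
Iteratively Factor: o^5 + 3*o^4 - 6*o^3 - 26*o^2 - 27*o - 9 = (o + 3)*(o^4 - 6*o^2 - 8*o - 3) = (o + 1)*(o + 3)*(o^3 - o^2 - 5*o - 3) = (o + 1)^2*(o + 3)*(o^2 - 2*o - 3) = (o - 3)*(o + 1)^2*(o + 3)*(o + 1)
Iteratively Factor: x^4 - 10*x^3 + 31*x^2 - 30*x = (x - 5)*(x^3 - 5*x^2 + 6*x) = x*(x - 5)*(x^2 - 5*x + 6) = x*(x - 5)*(x - 2)*(x - 3)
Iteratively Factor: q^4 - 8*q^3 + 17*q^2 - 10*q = (q - 1)*(q^3 - 7*q^2 + 10*q) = q*(q - 1)*(q^2 - 7*q + 10) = q*(q - 5)*(q - 1)*(q - 2)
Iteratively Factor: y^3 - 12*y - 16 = (y + 2)*(y^2 - 2*y - 8) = (y - 4)*(y + 2)*(y + 2)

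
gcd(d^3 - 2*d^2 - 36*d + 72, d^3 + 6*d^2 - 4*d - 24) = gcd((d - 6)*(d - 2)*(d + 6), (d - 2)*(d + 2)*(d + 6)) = d^2 + 4*d - 12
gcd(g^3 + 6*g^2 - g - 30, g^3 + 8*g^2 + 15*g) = g^2 + 8*g + 15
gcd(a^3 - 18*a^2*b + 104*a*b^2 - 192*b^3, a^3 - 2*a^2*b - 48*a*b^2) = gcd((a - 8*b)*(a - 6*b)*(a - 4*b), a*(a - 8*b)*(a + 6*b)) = a - 8*b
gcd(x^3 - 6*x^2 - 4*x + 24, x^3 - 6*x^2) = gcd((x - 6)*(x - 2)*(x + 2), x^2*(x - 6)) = x - 6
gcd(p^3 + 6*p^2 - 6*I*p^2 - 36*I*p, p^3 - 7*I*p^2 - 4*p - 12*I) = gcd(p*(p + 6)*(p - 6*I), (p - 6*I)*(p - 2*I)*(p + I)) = p - 6*I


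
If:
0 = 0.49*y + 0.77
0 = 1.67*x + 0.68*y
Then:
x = 0.64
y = -1.57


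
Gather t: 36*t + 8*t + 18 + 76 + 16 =44*t + 110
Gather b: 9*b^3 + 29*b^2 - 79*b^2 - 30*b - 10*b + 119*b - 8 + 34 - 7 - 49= 9*b^3 - 50*b^2 + 79*b - 30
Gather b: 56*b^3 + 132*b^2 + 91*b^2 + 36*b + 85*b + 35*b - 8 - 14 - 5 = 56*b^3 + 223*b^2 + 156*b - 27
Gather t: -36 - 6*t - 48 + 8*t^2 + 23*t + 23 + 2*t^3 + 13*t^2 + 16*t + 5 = 2*t^3 + 21*t^2 + 33*t - 56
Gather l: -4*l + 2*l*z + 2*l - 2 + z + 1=l*(2*z - 2) + z - 1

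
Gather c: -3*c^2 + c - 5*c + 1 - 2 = -3*c^2 - 4*c - 1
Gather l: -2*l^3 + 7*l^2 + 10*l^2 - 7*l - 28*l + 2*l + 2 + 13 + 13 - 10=-2*l^3 + 17*l^2 - 33*l + 18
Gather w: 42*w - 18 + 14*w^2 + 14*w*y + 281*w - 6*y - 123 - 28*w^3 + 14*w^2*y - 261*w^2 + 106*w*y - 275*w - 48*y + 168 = -28*w^3 + w^2*(14*y - 247) + w*(120*y + 48) - 54*y + 27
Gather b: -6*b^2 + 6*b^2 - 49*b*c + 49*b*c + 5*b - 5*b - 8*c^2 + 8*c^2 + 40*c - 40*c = 0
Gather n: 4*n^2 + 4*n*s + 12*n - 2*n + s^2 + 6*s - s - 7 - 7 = 4*n^2 + n*(4*s + 10) + s^2 + 5*s - 14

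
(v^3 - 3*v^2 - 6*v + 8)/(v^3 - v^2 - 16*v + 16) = (v + 2)/(v + 4)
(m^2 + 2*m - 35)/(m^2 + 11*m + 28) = (m - 5)/(m + 4)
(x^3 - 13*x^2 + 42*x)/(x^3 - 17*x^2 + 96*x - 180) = x*(x - 7)/(x^2 - 11*x + 30)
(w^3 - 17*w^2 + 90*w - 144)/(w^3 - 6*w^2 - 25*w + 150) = (w^2 - 11*w + 24)/(w^2 - 25)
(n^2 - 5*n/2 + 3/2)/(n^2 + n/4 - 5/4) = 2*(2*n - 3)/(4*n + 5)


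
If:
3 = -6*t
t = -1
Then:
No Solution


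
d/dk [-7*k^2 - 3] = -14*k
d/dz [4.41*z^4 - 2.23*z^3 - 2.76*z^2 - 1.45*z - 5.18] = 17.64*z^3 - 6.69*z^2 - 5.52*z - 1.45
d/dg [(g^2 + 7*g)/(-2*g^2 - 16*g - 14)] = -1/(2*g^2 + 4*g + 2)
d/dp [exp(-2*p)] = -2*exp(-2*p)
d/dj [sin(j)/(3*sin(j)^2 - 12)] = (cos(j)^2 - 5)*cos(j)/(3*(sin(j)^2 - 4)^2)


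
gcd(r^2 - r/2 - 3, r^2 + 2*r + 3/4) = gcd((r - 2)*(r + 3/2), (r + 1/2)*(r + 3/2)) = r + 3/2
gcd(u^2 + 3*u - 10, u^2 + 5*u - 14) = u - 2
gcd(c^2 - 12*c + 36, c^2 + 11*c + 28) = 1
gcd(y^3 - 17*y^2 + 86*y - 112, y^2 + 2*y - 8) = y - 2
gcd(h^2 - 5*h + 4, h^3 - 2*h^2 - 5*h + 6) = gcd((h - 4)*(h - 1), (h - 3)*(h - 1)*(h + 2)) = h - 1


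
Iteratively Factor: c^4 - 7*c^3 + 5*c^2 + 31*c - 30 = (c - 5)*(c^3 - 2*c^2 - 5*c + 6) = (c - 5)*(c - 1)*(c^2 - c - 6) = (c - 5)*(c - 1)*(c + 2)*(c - 3)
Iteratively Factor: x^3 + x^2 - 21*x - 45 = (x + 3)*(x^2 - 2*x - 15) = (x + 3)^2*(x - 5)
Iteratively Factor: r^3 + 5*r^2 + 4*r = (r)*(r^2 + 5*r + 4) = r*(r + 4)*(r + 1)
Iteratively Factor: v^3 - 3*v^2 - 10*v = (v)*(v^2 - 3*v - 10) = v*(v + 2)*(v - 5)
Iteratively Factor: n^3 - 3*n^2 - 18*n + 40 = (n - 2)*(n^2 - n - 20) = (n - 5)*(n - 2)*(n + 4)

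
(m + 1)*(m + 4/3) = m^2 + 7*m/3 + 4/3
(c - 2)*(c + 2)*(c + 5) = c^3 + 5*c^2 - 4*c - 20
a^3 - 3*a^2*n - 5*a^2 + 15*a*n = a*(a - 5)*(a - 3*n)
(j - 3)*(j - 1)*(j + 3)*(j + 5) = j^4 + 4*j^3 - 14*j^2 - 36*j + 45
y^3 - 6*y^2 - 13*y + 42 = (y - 7)*(y - 2)*(y + 3)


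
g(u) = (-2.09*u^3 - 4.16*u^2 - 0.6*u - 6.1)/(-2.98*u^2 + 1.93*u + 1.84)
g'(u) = (5.96*u - 1.93)*(-2.09*u^3 - 4.16*u^2 - 0.6*u - 6.1)/(-2.98*u^2 + 1.93*u + 1.84)^2 + (-6.27*u^2 - 8.32*u - 0.6)/(-2.98*u^2 + 1.93*u + 1.84)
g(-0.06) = -3.55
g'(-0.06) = 4.66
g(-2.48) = -0.08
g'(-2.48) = 0.81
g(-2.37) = 0.01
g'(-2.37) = 0.84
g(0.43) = -3.44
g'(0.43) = -3.55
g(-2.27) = 0.10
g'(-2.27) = 0.87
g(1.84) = 7.30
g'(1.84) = -6.14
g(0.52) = -3.84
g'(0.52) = -5.45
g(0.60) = -4.37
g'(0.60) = -7.81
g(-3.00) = -0.48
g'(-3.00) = 0.73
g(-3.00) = -0.48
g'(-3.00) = 0.73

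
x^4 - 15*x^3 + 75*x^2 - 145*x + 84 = (x - 7)*(x - 4)*(x - 3)*(x - 1)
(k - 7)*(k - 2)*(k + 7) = k^3 - 2*k^2 - 49*k + 98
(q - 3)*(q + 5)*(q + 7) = q^3 + 9*q^2 - q - 105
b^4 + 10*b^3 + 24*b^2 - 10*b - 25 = (b - 1)*(b + 1)*(b + 5)^2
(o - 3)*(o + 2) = o^2 - o - 6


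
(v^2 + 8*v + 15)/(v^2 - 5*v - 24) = (v + 5)/(v - 8)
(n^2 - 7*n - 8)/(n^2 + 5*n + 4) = (n - 8)/(n + 4)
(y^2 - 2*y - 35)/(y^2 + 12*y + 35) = (y - 7)/(y + 7)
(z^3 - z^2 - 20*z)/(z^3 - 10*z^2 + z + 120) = z*(z + 4)/(z^2 - 5*z - 24)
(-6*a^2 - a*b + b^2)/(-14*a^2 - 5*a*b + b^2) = (3*a - b)/(7*a - b)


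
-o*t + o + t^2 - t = (-o + t)*(t - 1)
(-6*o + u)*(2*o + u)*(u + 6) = -12*o^2*u - 72*o^2 - 4*o*u^2 - 24*o*u + u^3 + 6*u^2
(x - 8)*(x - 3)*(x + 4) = x^3 - 7*x^2 - 20*x + 96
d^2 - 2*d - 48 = (d - 8)*(d + 6)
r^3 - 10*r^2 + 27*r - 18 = (r - 6)*(r - 3)*(r - 1)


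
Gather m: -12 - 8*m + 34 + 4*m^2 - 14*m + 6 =4*m^2 - 22*m + 28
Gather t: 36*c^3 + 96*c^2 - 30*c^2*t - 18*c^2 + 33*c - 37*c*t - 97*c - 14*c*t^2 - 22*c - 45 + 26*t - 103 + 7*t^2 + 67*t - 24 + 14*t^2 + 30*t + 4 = 36*c^3 + 78*c^2 - 86*c + t^2*(21 - 14*c) + t*(-30*c^2 - 37*c + 123) - 168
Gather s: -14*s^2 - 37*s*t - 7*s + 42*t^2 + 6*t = -14*s^2 + s*(-37*t - 7) + 42*t^2 + 6*t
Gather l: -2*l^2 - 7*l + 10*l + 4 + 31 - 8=-2*l^2 + 3*l + 27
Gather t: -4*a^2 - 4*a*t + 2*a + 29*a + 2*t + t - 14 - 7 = -4*a^2 + 31*a + t*(3 - 4*a) - 21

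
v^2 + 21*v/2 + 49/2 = (v + 7/2)*(v + 7)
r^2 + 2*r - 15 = (r - 3)*(r + 5)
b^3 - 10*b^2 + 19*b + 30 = (b - 6)*(b - 5)*(b + 1)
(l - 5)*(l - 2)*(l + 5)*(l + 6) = l^4 + 4*l^3 - 37*l^2 - 100*l + 300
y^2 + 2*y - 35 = (y - 5)*(y + 7)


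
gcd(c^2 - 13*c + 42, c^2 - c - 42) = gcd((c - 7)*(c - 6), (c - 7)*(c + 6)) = c - 7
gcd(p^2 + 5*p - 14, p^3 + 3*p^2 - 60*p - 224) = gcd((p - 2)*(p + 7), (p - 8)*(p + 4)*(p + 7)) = p + 7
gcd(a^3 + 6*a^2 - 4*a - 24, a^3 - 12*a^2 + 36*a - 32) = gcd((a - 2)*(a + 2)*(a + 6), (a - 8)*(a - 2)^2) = a - 2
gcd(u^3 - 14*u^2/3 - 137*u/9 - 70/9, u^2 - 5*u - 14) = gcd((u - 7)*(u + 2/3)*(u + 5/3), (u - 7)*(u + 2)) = u - 7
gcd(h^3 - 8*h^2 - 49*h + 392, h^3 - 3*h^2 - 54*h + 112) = h^2 - h - 56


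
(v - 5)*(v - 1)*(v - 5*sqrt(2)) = v^3 - 5*sqrt(2)*v^2 - 6*v^2 + 5*v + 30*sqrt(2)*v - 25*sqrt(2)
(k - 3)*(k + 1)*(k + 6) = k^3 + 4*k^2 - 15*k - 18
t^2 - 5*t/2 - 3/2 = (t - 3)*(t + 1/2)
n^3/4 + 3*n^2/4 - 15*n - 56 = (n/4 + 1)*(n - 8)*(n + 7)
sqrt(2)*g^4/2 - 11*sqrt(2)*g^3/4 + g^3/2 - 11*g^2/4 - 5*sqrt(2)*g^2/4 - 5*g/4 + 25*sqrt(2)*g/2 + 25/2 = (g - 5)*(g - 5/2)*(g + sqrt(2)/2)*(sqrt(2)*g/2 + sqrt(2))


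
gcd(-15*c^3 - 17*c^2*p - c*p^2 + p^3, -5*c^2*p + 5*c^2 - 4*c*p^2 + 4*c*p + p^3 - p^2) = -5*c^2 - 4*c*p + p^2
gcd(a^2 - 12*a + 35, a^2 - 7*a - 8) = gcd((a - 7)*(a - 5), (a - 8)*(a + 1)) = 1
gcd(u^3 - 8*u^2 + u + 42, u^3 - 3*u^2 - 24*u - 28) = u^2 - 5*u - 14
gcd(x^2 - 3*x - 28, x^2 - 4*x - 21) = x - 7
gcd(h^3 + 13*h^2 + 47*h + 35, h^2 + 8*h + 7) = h^2 + 8*h + 7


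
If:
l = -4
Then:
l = -4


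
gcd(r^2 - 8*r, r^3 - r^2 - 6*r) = r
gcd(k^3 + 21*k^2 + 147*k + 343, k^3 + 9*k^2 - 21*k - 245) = k^2 + 14*k + 49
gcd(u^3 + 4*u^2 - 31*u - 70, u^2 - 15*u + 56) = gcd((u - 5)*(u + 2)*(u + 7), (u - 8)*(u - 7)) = 1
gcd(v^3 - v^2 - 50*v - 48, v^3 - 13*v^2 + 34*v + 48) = v^2 - 7*v - 8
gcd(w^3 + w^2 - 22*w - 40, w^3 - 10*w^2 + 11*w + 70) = w^2 - 3*w - 10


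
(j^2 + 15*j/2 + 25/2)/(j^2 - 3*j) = (2*j^2 + 15*j + 25)/(2*j*(j - 3))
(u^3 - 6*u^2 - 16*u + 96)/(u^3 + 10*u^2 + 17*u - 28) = (u^2 - 10*u + 24)/(u^2 + 6*u - 7)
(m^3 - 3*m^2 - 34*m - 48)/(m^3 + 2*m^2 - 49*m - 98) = (m^2 - 5*m - 24)/(m^2 - 49)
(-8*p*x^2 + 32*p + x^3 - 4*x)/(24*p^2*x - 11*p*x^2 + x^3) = (x^2 - 4)/(x*(-3*p + x))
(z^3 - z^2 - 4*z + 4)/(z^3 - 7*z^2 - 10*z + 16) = (z - 2)/(z - 8)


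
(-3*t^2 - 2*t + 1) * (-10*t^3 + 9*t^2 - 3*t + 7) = 30*t^5 - 7*t^4 - 19*t^3 - 6*t^2 - 17*t + 7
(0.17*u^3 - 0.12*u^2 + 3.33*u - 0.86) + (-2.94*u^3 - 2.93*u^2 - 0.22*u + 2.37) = -2.77*u^3 - 3.05*u^2 + 3.11*u + 1.51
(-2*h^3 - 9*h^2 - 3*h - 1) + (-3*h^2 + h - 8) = -2*h^3 - 12*h^2 - 2*h - 9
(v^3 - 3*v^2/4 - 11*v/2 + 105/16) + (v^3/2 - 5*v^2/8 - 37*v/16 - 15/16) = 3*v^3/2 - 11*v^2/8 - 125*v/16 + 45/8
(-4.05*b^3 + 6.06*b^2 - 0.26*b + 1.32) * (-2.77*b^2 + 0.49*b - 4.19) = 11.2185*b^5 - 18.7707*b^4 + 20.6591*b^3 - 29.1752*b^2 + 1.7362*b - 5.5308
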